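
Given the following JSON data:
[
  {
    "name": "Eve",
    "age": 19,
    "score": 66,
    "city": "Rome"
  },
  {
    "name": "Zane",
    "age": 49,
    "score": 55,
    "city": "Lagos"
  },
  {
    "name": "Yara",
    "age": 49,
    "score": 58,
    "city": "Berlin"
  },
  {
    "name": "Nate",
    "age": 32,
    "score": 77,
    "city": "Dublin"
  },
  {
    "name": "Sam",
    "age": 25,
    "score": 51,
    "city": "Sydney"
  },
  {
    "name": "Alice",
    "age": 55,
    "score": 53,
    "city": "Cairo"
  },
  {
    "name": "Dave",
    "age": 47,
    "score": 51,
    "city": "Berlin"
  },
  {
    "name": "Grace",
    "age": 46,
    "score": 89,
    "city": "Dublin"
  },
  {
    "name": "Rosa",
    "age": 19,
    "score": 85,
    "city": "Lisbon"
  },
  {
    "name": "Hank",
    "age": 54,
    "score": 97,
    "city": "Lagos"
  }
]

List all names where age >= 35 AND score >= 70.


Checking both conditions:
  Eve (age=19, score=66) -> no
  Zane (age=49, score=55) -> no
  Yara (age=49, score=58) -> no
  Nate (age=32, score=77) -> no
  Sam (age=25, score=51) -> no
  Alice (age=55, score=53) -> no
  Dave (age=47, score=51) -> no
  Grace (age=46, score=89) -> YES
  Rosa (age=19, score=85) -> no
  Hank (age=54, score=97) -> YES


ANSWER: Grace, Hank


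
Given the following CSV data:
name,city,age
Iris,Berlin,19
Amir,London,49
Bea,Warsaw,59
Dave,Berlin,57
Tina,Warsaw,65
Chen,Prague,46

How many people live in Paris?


Scanning city column for 'Paris':
Total matches: 0

ANSWER: 0


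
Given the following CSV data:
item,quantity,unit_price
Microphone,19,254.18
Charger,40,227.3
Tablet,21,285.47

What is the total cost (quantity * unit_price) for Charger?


Row: Charger
quantity = 40
unit_price = 227.3
total = 40 * 227.3 = 9092.0

ANSWER: 9092.0


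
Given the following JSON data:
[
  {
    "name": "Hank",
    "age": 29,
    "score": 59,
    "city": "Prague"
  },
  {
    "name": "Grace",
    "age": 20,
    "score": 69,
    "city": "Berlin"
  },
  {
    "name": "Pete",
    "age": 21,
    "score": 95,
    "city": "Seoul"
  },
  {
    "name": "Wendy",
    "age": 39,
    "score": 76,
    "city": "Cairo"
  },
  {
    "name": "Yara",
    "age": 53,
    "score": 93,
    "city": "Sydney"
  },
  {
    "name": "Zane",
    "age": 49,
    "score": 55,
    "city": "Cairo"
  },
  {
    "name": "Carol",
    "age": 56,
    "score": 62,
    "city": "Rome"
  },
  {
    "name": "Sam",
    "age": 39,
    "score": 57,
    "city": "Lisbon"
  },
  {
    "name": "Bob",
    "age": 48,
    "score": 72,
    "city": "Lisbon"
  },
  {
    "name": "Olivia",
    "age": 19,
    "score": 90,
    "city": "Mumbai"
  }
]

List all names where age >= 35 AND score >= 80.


Checking both conditions:
  Hank (age=29, score=59) -> no
  Grace (age=20, score=69) -> no
  Pete (age=21, score=95) -> no
  Wendy (age=39, score=76) -> no
  Yara (age=53, score=93) -> YES
  Zane (age=49, score=55) -> no
  Carol (age=56, score=62) -> no
  Sam (age=39, score=57) -> no
  Bob (age=48, score=72) -> no
  Olivia (age=19, score=90) -> no


ANSWER: Yara


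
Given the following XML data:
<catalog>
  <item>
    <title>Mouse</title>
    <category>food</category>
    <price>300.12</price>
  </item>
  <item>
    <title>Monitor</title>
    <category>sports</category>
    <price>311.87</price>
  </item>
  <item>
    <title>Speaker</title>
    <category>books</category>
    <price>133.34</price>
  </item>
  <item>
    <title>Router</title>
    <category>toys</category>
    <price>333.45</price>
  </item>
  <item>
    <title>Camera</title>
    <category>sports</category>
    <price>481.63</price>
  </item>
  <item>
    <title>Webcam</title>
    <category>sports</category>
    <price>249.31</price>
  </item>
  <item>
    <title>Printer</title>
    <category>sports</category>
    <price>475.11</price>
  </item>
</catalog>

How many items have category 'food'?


Scanning <item> elements for <category>food</category>:
  Item 1: Mouse -> MATCH
Count: 1

ANSWER: 1


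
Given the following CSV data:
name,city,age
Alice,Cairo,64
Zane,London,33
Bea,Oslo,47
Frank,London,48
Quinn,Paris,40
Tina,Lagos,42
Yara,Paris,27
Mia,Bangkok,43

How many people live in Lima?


Scanning city column for 'Lima':
Total matches: 0

ANSWER: 0


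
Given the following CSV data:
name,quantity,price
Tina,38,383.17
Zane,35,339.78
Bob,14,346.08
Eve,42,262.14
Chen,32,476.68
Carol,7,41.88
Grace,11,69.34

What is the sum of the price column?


Values in 'price' column:
  Row 1: 383.17
  Row 2: 339.78
  Row 3: 346.08
  Row 4: 262.14
  Row 5: 476.68
  Row 6: 41.88
  Row 7: 69.34
Sum = 383.17 + 339.78 + 346.08 + 262.14 + 476.68 + 41.88 + 69.34 = 1919.07

ANSWER: 1919.07


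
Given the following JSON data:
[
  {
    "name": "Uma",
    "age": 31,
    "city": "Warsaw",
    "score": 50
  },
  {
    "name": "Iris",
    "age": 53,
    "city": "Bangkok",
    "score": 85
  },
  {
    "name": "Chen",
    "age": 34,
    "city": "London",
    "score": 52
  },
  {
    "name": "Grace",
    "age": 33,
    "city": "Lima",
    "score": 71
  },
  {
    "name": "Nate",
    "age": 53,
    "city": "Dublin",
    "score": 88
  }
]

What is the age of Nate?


Looking up record where name = Nate
Record index: 4
Field 'age' = 53

ANSWER: 53


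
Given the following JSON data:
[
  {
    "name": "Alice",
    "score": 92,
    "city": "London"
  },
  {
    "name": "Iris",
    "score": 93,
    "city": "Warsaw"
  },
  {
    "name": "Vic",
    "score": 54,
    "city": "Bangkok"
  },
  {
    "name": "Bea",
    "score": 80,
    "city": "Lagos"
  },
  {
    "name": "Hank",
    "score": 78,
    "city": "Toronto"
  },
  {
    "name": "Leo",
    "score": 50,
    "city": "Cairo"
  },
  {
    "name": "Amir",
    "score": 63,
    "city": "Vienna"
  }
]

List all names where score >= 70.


Filtering records where score >= 70:
  Alice (score=92) -> YES
  Iris (score=93) -> YES
  Vic (score=54) -> no
  Bea (score=80) -> YES
  Hank (score=78) -> YES
  Leo (score=50) -> no
  Amir (score=63) -> no


ANSWER: Alice, Iris, Bea, Hank


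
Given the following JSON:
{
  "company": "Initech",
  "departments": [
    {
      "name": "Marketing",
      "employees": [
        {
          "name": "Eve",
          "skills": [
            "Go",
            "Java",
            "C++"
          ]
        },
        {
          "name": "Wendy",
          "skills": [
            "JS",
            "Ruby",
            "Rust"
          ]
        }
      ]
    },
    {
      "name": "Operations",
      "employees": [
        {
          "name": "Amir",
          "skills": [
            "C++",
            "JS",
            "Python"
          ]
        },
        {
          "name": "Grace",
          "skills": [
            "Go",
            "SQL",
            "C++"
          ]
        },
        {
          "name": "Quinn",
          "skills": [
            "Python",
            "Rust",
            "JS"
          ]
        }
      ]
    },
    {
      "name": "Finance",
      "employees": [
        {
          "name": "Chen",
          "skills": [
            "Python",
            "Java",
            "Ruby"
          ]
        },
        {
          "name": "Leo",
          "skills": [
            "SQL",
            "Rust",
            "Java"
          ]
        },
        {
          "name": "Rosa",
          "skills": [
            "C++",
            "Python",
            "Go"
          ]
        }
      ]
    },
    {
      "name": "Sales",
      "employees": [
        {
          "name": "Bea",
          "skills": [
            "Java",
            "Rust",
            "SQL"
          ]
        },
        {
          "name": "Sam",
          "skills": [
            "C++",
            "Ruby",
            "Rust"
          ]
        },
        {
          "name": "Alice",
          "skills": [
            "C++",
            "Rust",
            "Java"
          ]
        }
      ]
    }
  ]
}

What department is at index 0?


Path: departments[0].name
Value: Marketing

ANSWER: Marketing


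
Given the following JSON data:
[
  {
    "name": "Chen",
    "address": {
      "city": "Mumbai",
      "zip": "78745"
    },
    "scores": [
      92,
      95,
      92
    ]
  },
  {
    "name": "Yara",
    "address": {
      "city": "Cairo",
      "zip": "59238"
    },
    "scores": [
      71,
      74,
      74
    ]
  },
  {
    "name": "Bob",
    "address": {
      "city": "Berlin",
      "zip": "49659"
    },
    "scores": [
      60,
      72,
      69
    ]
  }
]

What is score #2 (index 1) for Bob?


Path: records[2].scores[1]
Value: 72

ANSWER: 72


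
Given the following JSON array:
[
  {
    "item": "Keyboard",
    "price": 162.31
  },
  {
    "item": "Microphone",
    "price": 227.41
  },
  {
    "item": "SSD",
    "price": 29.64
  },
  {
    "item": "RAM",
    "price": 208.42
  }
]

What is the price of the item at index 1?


Array index 1 -> Microphone
price = 227.41

ANSWER: 227.41


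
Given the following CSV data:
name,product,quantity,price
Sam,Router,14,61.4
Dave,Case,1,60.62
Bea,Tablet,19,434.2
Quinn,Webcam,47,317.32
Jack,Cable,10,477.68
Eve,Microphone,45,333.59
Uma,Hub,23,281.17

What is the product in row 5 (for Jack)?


Row 5: Jack
Column 'product' = Cable

ANSWER: Cable


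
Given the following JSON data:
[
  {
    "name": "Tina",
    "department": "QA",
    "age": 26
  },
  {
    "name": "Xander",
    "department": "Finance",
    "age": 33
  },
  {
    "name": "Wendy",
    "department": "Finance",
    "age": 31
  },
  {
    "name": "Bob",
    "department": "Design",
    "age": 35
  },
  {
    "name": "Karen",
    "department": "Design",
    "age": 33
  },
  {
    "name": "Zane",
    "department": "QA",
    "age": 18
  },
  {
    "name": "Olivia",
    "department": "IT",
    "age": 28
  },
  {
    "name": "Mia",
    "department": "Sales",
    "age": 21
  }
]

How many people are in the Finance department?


Scanning records for department = Finance
  Record 1: Xander
  Record 2: Wendy
Count: 2

ANSWER: 2


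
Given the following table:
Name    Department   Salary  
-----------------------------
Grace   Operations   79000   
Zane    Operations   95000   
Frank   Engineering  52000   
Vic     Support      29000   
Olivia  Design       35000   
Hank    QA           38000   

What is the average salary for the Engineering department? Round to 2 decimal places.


Engineering department members:
  Frank: 52000
Sum = 52000
Count = 1
Average = 52000 / 1 = 52000.00

ANSWER: 52000.00


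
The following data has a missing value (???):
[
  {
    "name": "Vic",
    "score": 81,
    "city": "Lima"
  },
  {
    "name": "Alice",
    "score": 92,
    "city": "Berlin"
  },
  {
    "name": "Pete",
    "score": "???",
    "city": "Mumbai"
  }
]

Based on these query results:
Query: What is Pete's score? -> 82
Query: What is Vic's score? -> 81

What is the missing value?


The missing value is Pete's score
From query: Pete's score = 82

ANSWER: 82


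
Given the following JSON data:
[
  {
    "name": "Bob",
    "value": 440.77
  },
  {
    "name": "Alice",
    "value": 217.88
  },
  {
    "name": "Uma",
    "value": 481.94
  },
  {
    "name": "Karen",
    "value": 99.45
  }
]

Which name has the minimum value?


Comparing values:
  Bob: 440.77
  Alice: 217.88
  Uma: 481.94
  Karen: 99.45
Minimum: Karen (99.45)

ANSWER: Karen


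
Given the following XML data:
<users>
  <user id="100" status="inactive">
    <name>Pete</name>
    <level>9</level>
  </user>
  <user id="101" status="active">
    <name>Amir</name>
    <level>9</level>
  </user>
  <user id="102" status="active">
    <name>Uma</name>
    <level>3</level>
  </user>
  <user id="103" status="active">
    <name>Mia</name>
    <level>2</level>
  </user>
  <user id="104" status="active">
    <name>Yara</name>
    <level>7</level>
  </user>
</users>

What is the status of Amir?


Finding user with name = Amir
user id="101" status="active"

ANSWER: active


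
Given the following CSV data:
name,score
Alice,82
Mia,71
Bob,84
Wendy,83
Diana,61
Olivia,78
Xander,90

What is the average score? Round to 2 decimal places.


Scores: 82, 71, 84, 83, 61, 78, 90
Sum = 549
Count = 7
Average = 549 / 7 = 78.43

ANSWER: 78.43


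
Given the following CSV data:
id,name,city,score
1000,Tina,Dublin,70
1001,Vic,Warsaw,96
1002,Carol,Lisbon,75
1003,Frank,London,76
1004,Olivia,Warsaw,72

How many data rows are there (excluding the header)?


Counting rows (excluding header):
Header: id,name,city,score
Data rows: 5

ANSWER: 5


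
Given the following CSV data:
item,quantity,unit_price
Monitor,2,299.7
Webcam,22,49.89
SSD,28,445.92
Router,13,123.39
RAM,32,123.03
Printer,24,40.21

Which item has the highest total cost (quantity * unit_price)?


Computing row totals:
  Monitor: 599.4
  Webcam: 1097.58
  SSD: 12485.76
  Router: 1604.07
  RAM: 3936.96
  Printer: 965.04
Maximum: SSD (12485.76)

ANSWER: SSD


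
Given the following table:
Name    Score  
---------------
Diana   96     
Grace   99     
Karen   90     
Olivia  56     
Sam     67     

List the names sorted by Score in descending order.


Sorting by Score (descending):
  Grace: 99
  Diana: 96
  Karen: 90
  Sam: 67
  Olivia: 56


ANSWER: Grace, Diana, Karen, Sam, Olivia


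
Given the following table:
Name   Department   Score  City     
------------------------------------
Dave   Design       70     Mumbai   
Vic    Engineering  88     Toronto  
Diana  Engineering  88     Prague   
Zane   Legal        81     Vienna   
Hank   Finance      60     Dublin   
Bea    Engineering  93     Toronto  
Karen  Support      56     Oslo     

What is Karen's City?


Row 7: Karen
City = Oslo

ANSWER: Oslo


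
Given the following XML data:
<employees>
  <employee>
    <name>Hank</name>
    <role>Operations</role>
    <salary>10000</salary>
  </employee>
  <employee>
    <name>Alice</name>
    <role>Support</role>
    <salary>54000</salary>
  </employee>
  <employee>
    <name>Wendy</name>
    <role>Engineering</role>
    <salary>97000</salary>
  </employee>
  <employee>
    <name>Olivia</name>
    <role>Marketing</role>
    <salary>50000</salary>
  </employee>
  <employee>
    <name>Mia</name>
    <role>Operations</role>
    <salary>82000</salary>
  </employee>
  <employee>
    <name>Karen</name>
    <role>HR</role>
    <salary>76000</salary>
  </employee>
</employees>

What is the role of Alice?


Searching for <employee> with <name>Alice</name>
Found at position 2
<role>Support</role>

ANSWER: Support


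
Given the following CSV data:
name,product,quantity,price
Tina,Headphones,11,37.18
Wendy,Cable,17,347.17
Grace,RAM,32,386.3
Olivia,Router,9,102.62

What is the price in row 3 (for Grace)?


Row 3: Grace
Column 'price' = 386.3

ANSWER: 386.3


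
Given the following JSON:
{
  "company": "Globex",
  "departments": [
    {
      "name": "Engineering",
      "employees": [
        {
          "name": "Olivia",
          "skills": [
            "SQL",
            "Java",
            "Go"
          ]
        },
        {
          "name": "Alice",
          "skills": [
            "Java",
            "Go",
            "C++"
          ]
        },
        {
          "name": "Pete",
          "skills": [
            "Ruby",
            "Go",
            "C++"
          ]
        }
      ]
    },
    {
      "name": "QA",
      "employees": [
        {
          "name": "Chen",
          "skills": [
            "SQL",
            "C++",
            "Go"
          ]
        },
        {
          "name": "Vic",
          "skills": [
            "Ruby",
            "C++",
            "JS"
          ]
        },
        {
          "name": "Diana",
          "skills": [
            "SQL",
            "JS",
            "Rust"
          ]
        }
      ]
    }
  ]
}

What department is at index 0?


Path: departments[0].name
Value: Engineering

ANSWER: Engineering


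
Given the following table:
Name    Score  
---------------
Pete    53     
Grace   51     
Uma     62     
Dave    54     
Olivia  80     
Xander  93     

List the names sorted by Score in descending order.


Sorting by Score (descending):
  Xander: 93
  Olivia: 80
  Uma: 62
  Dave: 54
  Pete: 53
  Grace: 51


ANSWER: Xander, Olivia, Uma, Dave, Pete, Grace


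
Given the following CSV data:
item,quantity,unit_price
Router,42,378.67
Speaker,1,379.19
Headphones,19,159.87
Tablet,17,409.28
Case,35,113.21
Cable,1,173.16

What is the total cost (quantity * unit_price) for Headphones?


Row: Headphones
quantity = 19
unit_price = 159.87
total = 19 * 159.87 = 3037.53

ANSWER: 3037.53


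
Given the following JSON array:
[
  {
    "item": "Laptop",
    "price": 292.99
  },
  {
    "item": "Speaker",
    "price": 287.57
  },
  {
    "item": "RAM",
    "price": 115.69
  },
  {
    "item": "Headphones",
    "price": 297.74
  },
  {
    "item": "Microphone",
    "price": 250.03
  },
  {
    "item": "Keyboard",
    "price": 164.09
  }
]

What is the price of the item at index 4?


Array index 4 -> Microphone
price = 250.03

ANSWER: 250.03


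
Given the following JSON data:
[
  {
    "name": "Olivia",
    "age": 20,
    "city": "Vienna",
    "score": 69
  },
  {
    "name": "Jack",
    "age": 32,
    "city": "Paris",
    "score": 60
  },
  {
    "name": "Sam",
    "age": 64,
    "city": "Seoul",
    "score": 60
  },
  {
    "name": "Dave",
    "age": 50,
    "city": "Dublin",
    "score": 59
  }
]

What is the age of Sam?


Looking up record where name = Sam
Record index: 2
Field 'age' = 64

ANSWER: 64


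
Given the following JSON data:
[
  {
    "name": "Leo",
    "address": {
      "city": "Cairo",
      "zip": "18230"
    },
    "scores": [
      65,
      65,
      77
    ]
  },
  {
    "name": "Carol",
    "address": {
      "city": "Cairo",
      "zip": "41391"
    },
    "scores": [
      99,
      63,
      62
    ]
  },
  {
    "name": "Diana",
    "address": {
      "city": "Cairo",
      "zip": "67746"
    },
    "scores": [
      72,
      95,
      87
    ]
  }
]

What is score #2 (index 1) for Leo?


Path: records[0].scores[1]
Value: 65

ANSWER: 65


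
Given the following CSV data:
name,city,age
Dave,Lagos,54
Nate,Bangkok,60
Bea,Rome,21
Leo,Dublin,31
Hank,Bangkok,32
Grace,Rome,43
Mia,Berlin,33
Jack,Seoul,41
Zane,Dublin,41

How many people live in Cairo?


Scanning city column for 'Cairo':
Total matches: 0

ANSWER: 0


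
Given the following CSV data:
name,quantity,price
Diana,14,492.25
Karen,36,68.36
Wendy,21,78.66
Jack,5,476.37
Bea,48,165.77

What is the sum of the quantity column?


Values in 'quantity' column:
  Row 1: 14
  Row 2: 36
  Row 3: 21
  Row 4: 5
  Row 5: 48
Sum = 14 + 36 + 21 + 5 + 48 = 124

ANSWER: 124


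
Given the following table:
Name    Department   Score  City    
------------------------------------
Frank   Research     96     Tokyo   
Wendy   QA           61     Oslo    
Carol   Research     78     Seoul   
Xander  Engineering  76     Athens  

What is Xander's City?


Row 4: Xander
City = Athens

ANSWER: Athens


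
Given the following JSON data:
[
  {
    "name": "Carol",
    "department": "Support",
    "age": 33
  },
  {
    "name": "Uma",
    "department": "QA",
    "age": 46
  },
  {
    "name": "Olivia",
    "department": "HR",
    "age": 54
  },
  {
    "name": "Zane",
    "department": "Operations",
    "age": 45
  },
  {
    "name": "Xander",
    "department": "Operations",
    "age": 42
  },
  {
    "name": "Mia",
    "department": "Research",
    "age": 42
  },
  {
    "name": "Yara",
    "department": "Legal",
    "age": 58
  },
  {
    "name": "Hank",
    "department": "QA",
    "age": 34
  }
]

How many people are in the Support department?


Scanning records for department = Support
  Record 0: Carol
Count: 1

ANSWER: 1


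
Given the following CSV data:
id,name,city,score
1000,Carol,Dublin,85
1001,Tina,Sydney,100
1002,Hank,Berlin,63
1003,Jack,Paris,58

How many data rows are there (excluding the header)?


Counting rows (excluding header):
Header: id,name,city,score
Data rows: 4

ANSWER: 4


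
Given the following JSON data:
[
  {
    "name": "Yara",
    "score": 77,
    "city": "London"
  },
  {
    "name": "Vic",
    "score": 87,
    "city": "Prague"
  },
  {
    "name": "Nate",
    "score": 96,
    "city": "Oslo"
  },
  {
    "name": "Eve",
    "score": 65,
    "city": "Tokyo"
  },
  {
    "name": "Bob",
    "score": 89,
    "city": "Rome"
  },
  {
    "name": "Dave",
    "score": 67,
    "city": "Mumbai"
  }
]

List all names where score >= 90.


Filtering records where score >= 90:
  Yara (score=77) -> no
  Vic (score=87) -> no
  Nate (score=96) -> YES
  Eve (score=65) -> no
  Bob (score=89) -> no
  Dave (score=67) -> no


ANSWER: Nate


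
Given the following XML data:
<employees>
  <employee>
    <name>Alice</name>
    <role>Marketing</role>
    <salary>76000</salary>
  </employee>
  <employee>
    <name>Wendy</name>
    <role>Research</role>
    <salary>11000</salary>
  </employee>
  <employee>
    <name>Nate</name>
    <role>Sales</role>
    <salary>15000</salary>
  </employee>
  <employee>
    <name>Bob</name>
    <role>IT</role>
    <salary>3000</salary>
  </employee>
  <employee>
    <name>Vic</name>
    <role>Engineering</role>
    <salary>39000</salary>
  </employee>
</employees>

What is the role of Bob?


Searching for <employee> with <name>Bob</name>
Found at position 4
<role>IT</role>

ANSWER: IT


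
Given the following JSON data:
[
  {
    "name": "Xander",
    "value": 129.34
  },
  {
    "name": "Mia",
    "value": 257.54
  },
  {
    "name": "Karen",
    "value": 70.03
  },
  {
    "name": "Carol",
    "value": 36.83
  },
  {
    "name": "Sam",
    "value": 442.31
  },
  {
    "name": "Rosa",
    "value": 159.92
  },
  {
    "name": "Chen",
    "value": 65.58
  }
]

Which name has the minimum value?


Comparing values:
  Xander: 129.34
  Mia: 257.54
  Karen: 70.03
  Carol: 36.83
  Sam: 442.31
  Rosa: 159.92
  Chen: 65.58
Minimum: Carol (36.83)

ANSWER: Carol


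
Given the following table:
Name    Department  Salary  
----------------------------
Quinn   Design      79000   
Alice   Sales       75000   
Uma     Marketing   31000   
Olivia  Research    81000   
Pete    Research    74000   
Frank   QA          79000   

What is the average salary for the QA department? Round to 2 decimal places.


QA department members:
  Frank: 79000
Sum = 79000
Count = 1
Average = 79000 / 1 = 79000.00

ANSWER: 79000.00


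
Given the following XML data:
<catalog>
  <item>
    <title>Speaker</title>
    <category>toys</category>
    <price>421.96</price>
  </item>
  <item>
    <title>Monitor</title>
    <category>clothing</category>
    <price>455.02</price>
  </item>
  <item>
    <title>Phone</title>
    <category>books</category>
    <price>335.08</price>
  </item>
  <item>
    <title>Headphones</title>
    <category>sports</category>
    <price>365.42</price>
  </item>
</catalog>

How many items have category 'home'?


Scanning <item> elements for <category>home</category>:
Count: 0

ANSWER: 0


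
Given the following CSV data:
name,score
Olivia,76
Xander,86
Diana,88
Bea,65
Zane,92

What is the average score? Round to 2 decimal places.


Scores: 76, 86, 88, 65, 92
Sum = 407
Count = 5
Average = 407 / 5 = 81.40

ANSWER: 81.40


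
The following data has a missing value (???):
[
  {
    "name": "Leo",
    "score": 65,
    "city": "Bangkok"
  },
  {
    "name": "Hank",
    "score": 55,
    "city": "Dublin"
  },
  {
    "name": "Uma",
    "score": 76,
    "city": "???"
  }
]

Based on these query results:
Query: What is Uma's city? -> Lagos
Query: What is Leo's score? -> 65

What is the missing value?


The missing value is Uma's city
From query: Uma's city = Lagos

ANSWER: Lagos


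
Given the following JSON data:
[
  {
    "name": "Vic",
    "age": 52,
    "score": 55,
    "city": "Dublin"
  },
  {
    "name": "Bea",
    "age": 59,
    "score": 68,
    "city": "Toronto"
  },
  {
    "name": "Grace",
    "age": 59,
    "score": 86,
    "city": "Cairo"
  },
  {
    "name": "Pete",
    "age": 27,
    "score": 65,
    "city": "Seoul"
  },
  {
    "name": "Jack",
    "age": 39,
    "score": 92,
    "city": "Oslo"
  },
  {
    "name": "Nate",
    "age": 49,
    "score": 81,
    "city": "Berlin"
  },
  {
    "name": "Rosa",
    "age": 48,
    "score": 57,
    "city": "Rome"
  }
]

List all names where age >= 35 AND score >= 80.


Checking both conditions:
  Vic (age=52, score=55) -> no
  Bea (age=59, score=68) -> no
  Grace (age=59, score=86) -> YES
  Pete (age=27, score=65) -> no
  Jack (age=39, score=92) -> YES
  Nate (age=49, score=81) -> YES
  Rosa (age=48, score=57) -> no


ANSWER: Grace, Jack, Nate


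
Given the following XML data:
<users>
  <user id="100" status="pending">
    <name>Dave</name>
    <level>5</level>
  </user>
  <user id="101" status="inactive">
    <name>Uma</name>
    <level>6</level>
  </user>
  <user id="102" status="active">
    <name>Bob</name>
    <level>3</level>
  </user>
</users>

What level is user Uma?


Finding user: Uma
<level>6</level>

ANSWER: 6


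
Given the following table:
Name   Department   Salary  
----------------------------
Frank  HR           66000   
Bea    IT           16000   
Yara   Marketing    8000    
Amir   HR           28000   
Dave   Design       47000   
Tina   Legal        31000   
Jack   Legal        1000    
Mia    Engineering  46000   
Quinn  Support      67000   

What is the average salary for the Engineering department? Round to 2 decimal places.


Engineering department members:
  Mia: 46000
Sum = 46000
Count = 1
Average = 46000 / 1 = 46000.00

ANSWER: 46000.00


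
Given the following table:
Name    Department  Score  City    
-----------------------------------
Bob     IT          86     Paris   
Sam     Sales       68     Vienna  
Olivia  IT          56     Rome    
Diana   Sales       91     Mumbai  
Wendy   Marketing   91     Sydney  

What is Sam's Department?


Row 2: Sam
Department = Sales

ANSWER: Sales


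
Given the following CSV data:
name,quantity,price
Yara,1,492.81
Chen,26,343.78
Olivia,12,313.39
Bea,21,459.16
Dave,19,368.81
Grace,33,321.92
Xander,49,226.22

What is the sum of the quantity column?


Values in 'quantity' column:
  Row 1: 1
  Row 2: 26
  Row 3: 12
  Row 4: 21
  Row 5: 19
  Row 6: 33
  Row 7: 49
Sum = 1 + 26 + 12 + 21 + 19 + 33 + 49 = 161

ANSWER: 161


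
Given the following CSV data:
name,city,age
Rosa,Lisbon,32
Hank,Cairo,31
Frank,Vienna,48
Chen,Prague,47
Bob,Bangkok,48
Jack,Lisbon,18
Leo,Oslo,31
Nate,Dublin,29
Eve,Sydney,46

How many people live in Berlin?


Scanning city column for 'Berlin':
Total matches: 0

ANSWER: 0


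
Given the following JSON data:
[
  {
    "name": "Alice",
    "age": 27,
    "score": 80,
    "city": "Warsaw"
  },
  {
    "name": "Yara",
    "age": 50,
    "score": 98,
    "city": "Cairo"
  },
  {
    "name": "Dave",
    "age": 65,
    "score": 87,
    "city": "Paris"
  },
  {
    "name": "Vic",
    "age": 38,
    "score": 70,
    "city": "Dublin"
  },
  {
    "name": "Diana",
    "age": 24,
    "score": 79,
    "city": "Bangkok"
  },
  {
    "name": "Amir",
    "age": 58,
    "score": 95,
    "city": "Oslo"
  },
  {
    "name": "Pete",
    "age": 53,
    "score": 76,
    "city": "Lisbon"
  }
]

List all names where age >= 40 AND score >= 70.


Checking both conditions:
  Alice (age=27, score=80) -> no
  Yara (age=50, score=98) -> YES
  Dave (age=65, score=87) -> YES
  Vic (age=38, score=70) -> no
  Diana (age=24, score=79) -> no
  Amir (age=58, score=95) -> YES
  Pete (age=53, score=76) -> YES


ANSWER: Yara, Dave, Amir, Pete


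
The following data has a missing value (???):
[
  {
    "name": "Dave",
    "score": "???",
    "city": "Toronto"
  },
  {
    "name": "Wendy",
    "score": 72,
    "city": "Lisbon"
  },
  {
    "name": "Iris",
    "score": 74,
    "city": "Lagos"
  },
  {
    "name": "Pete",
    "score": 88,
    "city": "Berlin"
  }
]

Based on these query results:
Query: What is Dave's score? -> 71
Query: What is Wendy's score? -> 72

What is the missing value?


The missing value is Dave's score
From query: Dave's score = 71

ANSWER: 71


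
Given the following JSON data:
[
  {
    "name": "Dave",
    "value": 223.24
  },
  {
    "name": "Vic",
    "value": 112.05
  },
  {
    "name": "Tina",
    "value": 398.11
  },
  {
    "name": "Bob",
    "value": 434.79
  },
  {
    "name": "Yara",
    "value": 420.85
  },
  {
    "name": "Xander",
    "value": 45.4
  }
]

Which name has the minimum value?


Comparing values:
  Dave: 223.24
  Vic: 112.05
  Tina: 398.11
  Bob: 434.79
  Yara: 420.85
  Xander: 45.4
Minimum: Xander (45.4)

ANSWER: Xander


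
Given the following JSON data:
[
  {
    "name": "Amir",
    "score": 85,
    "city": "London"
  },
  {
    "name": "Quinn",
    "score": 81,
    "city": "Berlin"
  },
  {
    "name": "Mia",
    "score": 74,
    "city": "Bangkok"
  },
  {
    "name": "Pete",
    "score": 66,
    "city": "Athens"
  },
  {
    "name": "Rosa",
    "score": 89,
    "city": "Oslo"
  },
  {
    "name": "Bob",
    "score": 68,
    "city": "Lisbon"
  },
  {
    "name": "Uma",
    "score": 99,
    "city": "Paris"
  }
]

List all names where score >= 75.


Filtering records where score >= 75:
  Amir (score=85) -> YES
  Quinn (score=81) -> YES
  Mia (score=74) -> no
  Pete (score=66) -> no
  Rosa (score=89) -> YES
  Bob (score=68) -> no
  Uma (score=99) -> YES


ANSWER: Amir, Quinn, Rosa, Uma


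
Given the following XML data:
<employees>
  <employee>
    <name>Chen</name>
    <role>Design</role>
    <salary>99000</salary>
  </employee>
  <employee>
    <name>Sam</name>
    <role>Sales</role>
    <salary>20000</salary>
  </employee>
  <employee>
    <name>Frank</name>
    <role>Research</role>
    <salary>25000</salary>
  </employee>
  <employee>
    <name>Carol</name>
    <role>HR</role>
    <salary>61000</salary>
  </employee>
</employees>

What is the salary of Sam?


Searching for <employee> with <name>Sam</name>
Found at position 2
<salary>20000</salary>

ANSWER: 20000


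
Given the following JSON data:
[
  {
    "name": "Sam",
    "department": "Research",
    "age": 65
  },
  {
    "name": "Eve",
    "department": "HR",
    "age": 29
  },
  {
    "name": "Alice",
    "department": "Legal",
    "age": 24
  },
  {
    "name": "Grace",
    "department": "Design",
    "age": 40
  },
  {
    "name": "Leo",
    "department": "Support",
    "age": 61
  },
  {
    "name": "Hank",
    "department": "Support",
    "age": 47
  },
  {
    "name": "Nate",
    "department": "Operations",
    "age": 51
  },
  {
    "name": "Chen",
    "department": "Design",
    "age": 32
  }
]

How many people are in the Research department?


Scanning records for department = Research
  Record 0: Sam
Count: 1

ANSWER: 1


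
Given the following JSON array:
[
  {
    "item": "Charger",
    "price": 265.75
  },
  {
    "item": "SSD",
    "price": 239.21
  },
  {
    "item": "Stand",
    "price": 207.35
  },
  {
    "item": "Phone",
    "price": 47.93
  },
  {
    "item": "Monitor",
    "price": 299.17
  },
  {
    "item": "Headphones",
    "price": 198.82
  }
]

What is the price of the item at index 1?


Array index 1 -> SSD
price = 239.21

ANSWER: 239.21


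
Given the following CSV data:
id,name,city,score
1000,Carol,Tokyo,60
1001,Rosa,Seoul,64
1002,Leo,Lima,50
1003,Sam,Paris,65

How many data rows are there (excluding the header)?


Counting rows (excluding header):
Header: id,name,city,score
Data rows: 4

ANSWER: 4


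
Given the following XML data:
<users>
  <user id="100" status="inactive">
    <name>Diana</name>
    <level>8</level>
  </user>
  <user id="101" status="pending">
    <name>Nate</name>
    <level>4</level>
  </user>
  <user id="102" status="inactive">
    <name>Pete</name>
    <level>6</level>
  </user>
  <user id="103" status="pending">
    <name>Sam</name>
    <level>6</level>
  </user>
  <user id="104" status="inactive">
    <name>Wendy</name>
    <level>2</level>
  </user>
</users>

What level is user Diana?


Finding user: Diana
<level>8</level>

ANSWER: 8


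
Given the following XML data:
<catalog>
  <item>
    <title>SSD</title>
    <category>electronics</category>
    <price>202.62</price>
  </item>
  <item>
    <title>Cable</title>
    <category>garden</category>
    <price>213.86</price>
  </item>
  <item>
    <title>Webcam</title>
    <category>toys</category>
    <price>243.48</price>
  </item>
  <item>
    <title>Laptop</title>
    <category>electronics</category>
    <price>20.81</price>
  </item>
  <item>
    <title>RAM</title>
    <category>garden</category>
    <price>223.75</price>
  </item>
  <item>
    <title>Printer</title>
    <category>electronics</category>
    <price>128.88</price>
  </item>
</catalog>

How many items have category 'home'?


Scanning <item> elements for <category>home</category>:
Count: 0

ANSWER: 0


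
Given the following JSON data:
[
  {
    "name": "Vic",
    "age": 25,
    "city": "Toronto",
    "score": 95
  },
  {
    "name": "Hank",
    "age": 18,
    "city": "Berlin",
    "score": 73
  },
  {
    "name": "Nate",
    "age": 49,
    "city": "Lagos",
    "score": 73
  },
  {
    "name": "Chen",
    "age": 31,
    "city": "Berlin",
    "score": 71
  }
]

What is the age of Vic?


Looking up record where name = Vic
Record index: 0
Field 'age' = 25

ANSWER: 25


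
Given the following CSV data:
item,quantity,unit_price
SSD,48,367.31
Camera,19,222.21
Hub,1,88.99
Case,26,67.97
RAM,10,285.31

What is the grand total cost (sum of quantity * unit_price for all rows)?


Computing row totals:
  SSD: 48 * 367.31 = 17630.88
  Camera: 19 * 222.21 = 4221.99
  Hub: 1 * 88.99 = 88.99
  Case: 26 * 67.97 = 1767.22
  RAM: 10 * 285.31 = 2853.1
Grand total = 17630.88 + 4221.99 + 88.99 + 1767.22 + 2853.1 = 26562.18

ANSWER: 26562.18


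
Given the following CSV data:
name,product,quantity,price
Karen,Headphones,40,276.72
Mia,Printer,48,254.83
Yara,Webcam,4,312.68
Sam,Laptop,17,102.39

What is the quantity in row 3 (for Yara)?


Row 3: Yara
Column 'quantity' = 4

ANSWER: 4


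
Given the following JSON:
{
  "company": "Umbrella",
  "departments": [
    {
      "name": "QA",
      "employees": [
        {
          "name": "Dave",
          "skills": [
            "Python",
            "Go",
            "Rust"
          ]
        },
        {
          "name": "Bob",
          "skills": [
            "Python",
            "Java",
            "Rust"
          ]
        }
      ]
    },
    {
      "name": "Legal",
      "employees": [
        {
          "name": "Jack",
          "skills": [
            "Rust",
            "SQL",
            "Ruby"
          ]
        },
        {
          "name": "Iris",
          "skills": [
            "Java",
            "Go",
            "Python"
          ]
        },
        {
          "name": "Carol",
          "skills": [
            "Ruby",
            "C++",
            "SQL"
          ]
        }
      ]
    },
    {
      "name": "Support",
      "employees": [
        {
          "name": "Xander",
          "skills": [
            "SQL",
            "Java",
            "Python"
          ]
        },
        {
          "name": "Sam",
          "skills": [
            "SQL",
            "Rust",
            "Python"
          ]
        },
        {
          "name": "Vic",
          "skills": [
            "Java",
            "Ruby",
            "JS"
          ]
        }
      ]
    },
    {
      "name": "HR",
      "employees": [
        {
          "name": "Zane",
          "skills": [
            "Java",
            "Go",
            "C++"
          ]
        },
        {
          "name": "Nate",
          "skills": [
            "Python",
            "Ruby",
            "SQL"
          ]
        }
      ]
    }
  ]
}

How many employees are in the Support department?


Path: departments[2].employees
Count: 3

ANSWER: 3


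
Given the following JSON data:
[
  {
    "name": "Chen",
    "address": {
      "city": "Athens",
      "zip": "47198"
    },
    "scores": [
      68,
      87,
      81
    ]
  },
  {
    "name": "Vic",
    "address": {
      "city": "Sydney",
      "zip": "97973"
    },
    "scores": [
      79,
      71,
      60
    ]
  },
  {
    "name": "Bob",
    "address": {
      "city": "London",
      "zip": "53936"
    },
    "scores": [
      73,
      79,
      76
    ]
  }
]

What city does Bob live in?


Path: records[2].address.city
Value: London

ANSWER: London


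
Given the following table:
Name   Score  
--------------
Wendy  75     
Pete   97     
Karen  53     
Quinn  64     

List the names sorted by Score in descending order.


Sorting by Score (descending):
  Pete: 97
  Wendy: 75
  Quinn: 64
  Karen: 53


ANSWER: Pete, Wendy, Quinn, Karen


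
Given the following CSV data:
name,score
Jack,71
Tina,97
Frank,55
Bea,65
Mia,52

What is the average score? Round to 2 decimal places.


Scores: 71, 97, 55, 65, 52
Sum = 340
Count = 5
Average = 340 / 5 = 68.00

ANSWER: 68.00


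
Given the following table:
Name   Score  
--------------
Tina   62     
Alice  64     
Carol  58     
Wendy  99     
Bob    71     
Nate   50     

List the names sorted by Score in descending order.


Sorting by Score (descending):
  Wendy: 99
  Bob: 71
  Alice: 64
  Tina: 62
  Carol: 58
  Nate: 50


ANSWER: Wendy, Bob, Alice, Tina, Carol, Nate


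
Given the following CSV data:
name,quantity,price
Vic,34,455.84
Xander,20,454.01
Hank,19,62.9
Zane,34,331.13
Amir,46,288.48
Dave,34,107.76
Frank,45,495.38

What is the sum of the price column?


Values in 'price' column:
  Row 1: 455.84
  Row 2: 454.01
  Row 3: 62.9
  Row 4: 331.13
  Row 5: 288.48
  Row 6: 107.76
  Row 7: 495.38
Sum = 455.84 + 454.01 + 62.9 + 331.13 + 288.48 + 107.76 + 495.38 = 2195.5

ANSWER: 2195.5


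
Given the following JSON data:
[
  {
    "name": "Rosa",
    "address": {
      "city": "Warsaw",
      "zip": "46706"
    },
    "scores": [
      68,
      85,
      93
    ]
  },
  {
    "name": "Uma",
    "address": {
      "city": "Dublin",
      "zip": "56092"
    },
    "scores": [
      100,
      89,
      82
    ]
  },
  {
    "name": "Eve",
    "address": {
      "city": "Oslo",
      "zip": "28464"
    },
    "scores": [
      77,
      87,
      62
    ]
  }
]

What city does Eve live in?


Path: records[2].address.city
Value: Oslo

ANSWER: Oslo


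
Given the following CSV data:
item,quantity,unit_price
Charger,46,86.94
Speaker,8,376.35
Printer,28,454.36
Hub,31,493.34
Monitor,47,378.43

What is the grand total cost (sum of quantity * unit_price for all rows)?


Computing row totals:
  Charger: 46 * 86.94 = 3999.24
  Speaker: 8 * 376.35 = 3010.8
  Printer: 28 * 454.36 = 12722.08
  Hub: 31 * 493.34 = 15293.54
  Monitor: 47 * 378.43 = 17786.21
Grand total = 3999.24 + 3010.8 + 12722.08 + 15293.54 + 17786.21 = 52811.87

ANSWER: 52811.87


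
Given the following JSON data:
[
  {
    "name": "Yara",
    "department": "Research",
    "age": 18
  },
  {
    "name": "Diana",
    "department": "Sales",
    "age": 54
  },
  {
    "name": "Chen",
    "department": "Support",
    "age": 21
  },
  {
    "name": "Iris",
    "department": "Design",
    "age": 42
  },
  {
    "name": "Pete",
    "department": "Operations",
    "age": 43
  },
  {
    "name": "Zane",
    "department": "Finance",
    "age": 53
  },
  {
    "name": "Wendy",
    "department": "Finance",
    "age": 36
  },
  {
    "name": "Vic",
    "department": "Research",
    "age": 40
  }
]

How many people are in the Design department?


Scanning records for department = Design
  Record 3: Iris
Count: 1

ANSWER: 1


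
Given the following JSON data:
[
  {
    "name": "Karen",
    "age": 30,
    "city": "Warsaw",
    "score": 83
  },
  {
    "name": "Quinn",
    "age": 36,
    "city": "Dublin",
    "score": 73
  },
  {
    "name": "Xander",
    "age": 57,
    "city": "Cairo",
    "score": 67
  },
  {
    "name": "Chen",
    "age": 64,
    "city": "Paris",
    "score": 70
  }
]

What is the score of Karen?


Looking up record where name = Karen
Record index: 0
Field 'score' = 83

ANSWER: 83


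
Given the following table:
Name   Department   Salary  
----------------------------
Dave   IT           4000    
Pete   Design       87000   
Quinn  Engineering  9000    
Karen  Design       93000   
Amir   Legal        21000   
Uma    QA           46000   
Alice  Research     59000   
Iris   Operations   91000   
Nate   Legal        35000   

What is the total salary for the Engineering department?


Engineering department members:
  Quinn: 9000
Total = 9000 = 9000

ANSWER: 9000
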